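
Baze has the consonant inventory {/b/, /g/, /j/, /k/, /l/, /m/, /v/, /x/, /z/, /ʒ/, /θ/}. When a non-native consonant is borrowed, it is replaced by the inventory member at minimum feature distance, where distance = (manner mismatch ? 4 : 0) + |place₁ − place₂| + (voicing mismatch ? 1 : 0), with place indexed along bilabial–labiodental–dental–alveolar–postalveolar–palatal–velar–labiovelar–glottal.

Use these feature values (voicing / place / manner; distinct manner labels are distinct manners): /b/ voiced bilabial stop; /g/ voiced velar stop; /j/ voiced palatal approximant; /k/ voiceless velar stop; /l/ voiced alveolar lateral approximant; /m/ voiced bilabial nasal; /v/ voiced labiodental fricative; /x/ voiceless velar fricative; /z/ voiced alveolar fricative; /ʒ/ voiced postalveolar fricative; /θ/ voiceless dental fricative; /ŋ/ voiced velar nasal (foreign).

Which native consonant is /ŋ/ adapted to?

g

/g/ is closest: manner differs (nasal→stop, +4), place distance 0 (velar→velar), same voicing; total 4. Next closest is /j/ at distance 5.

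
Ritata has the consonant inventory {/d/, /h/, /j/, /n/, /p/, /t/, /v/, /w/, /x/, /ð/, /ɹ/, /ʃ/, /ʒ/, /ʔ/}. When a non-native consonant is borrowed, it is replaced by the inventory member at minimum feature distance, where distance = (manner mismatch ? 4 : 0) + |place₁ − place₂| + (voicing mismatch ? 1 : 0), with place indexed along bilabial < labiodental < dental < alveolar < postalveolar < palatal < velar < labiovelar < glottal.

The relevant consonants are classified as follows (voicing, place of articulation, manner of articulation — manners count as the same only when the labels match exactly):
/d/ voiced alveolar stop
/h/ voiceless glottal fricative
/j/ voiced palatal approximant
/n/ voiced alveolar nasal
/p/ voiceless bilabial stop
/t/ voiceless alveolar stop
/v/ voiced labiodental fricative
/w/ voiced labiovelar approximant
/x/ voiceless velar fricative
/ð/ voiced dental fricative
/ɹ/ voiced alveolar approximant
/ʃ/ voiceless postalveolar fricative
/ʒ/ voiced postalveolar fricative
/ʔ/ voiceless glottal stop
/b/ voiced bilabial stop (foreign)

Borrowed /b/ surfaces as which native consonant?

p

/p/ is closest: same manner (stop), place distance 0 (bilabial→bilabial), voicing differs (+1); total 1. Next closest is /d/ at distance 3.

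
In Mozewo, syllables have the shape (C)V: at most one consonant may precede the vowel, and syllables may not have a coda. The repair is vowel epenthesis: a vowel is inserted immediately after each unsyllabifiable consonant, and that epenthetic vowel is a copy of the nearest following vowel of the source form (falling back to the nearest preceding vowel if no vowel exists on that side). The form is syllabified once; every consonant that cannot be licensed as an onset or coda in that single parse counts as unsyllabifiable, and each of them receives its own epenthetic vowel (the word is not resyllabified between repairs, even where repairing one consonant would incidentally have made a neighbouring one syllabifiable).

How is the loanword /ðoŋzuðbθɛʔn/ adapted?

ðoŋuzuðɛbɛθɛʔɛnɛ

Under (C)V, the unsyllabifiable consonants are /ŋ/, /ð/, /b/, /ʔ/, /n/ (no codas are permitted; onsets are limited to one consonant).
Epenthesis after each stranded consonant: /ŋ/ → /ŋu/, /ð/ → /ðɛ/, /b/ → /bɛ/, /ʔ/ → /ʔɛ/, /n/ → /nɛ/.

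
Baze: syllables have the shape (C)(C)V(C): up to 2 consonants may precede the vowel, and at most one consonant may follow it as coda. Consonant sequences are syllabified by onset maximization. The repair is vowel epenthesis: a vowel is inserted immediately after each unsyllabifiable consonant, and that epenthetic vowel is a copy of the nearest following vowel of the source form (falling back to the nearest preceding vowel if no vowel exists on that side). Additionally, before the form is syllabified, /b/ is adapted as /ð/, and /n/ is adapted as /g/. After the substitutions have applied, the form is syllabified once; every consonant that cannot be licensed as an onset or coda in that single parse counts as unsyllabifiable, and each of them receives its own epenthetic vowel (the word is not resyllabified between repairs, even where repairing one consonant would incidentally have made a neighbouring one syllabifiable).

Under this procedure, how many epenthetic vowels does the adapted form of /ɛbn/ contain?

1

After substitution the input is /ɛðg/.
The unsyllabifiable consonants are /g/; each receives one epenthetic vowel.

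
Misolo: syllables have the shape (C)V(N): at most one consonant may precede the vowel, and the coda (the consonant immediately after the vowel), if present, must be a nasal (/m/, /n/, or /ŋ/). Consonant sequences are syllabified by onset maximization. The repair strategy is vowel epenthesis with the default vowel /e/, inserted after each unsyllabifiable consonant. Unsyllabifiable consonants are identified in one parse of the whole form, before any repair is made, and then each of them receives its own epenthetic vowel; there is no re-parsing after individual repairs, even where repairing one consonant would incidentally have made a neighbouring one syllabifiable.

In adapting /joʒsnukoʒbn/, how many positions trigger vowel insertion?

5

The unsyllabifiable consonants are /ʒ/, /s/, /ʒ/, /b/, /n/; each receives one epenthetic vowel.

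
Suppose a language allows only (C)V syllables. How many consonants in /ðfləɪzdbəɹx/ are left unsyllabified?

Under (C)V, the unsyllabifiable consonants are /ð/, /f/, /z/, /d/, /ɹ/, /x/ (no codas are permitted; onsets are limited to one consonant).

6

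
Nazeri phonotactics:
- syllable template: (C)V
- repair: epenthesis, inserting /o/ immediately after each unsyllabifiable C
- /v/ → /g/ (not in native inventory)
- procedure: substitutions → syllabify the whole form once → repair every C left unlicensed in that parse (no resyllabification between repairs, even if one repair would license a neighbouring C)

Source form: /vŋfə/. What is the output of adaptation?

goŋofə

Substitution: /v/ → /g/, giving /gŋfə/.
Syllabifying with onset maximization leaves /g/, /ŋ/ stranded (no codas are permitted; onsets are limited to one consonant).
Inserting the epenthetic vowel yields /g/ → /go/, /ŋ/ → /ŋo/.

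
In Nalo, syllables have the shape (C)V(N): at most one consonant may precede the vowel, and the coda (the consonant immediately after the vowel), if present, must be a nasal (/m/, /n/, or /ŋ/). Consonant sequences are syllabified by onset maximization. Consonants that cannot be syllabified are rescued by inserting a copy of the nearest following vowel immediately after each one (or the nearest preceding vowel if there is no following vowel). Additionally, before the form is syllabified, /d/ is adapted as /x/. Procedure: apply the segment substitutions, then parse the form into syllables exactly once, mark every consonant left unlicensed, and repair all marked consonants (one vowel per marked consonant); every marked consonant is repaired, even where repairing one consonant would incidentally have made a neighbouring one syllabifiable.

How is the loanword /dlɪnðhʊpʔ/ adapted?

xɪlɪnðʊhʊpʊʔʊ

Substitution: /d/ → /x/, giving /xlɪnðhʊpʔ/.
Syllabifying with onset maximization leaves /x/, /ð/, /p/, /ʔ/ stranded (only a nasal (/m/, /n/, or /ŋ/) is licensed in coda position; onsets are limited to one consonant).
Epenthesis after each stranded consonant: /x/ → /xɪ/, /ð/ → /ðʊ/, /p/ → /pʊ/, /ʔ/ → /ʔʊ/.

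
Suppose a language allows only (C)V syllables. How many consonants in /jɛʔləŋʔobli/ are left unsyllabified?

Under (C)V, the unsyllabifiable consonants are /ʔ/, /ŋ/, /b/ (no codas are permitted; onsets are limited to one consonant).

3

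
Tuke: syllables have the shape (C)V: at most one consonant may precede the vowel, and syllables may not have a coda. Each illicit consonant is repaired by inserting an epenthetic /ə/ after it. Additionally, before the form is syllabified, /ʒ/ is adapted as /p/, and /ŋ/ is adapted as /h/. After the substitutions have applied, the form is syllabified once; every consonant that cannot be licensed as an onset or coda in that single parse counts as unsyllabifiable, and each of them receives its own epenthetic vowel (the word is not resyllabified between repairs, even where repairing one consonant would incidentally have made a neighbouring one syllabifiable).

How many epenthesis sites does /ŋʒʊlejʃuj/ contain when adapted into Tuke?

After substitution the input is /hpʊlejʃuj/.
The unsyllabifiable consonants are /h/, /j/, /j/; each receives one epenthetic vowel.

3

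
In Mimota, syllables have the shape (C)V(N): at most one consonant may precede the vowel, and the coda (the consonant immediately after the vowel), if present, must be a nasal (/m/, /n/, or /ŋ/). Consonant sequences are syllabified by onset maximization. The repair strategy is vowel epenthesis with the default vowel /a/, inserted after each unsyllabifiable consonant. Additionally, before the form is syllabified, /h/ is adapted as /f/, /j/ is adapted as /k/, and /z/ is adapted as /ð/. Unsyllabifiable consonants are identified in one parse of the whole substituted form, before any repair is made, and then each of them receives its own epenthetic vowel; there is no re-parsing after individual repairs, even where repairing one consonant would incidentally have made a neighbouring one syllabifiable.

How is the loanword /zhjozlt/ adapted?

ðafakoðalata

Substitution: /z/ → /ð/, /h/ → /f/, /j/ → /k/, giving /ðfkoðlt/.
Under (C)V(N), the unsyllabifiable consonants are /ð/, /f/, /ð/, /l/, /t/ (only a nasal (/m/, /n/, or /ŋ/) is licensed in coda position; onsets are limited to one consonant).
Each unlicensed consonant becomes the onset of a new syllable: /ð/ → /ða/, /f/ → /fa/, /ð/ → /ða/, /l/ → /la/, /t/ → /ta/.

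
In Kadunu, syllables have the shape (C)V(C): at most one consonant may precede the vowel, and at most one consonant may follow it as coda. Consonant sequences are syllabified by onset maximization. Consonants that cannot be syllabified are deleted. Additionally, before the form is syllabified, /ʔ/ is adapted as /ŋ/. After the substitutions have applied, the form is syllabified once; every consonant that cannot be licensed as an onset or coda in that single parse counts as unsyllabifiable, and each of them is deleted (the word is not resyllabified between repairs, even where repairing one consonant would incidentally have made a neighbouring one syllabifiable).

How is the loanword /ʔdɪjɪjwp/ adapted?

dɪjɪj

Substitution: /ʔ/ → /ŋ/, giving /ŋdɪjɪjwp/.
Under (C)V(C), the unsyllabifiable consonants are /ŋ/, /w/, /p/ (at most one coda consonant is licensed; onsets are limited to one consonant).
Each unlicensed consonant is deleted: /ŋ/, /w/, /p/.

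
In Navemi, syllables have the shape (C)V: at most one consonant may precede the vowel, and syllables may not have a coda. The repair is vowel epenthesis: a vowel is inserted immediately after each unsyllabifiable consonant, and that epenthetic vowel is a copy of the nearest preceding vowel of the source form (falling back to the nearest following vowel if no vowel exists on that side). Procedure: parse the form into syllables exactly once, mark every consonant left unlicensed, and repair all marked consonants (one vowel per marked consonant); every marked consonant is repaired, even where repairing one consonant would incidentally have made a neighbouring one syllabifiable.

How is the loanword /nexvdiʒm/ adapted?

The consonants /x/, /v/, /ʒ/, /m/ cannot be parsed into a legal (C)V syllable (no codas are permitted; onsets are limited to one consonant).
Inserting the epenthetic vowel yields /x/ → /xe/, /v/ → /ve/, /ʒ/ → /ʒi/, /m/ → /mi/.

nexevediʒimi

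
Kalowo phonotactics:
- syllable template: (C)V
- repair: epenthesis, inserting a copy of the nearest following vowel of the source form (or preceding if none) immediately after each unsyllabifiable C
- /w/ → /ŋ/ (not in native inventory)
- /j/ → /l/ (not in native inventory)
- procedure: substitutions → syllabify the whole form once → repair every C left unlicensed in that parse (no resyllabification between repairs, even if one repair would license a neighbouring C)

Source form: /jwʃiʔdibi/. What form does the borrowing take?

Substitution: /j/ → /l/, /w/ → /ŋ/, giving /lŋʃiʔdibi/.
Syllabifying with onset maximization leaves /l/, /ŋ/, /ʔ/ stranded (no codas are permitted; onsets are limited to one consonant).
Epenthesis after each stranded consonant: /l/ → /li/, /ŋ/ → /ŋi/, /ʔ/ → /ʔi/.

liŋiʃiʔidibi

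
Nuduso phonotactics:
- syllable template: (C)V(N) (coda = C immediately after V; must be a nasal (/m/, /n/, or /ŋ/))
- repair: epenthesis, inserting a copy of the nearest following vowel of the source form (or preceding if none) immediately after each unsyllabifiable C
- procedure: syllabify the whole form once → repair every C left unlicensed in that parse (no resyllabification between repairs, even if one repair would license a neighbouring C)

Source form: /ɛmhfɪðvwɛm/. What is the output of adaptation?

The consonants /h/, /ð/, /v/ cannot be parsed into a legal (C)V(N) syllable (only a nasal (/m/, /n/, or /ŋ/) is licensed in coda position; onsets are limited to one consonant).
Each unlicensed consonant becomes the onset of a new syllable: /h/ → /hɪ/, /ð/ → /ðɛ/, /v/ → /vɛ/.

ɛmhɪfɪðɛvɛwɛm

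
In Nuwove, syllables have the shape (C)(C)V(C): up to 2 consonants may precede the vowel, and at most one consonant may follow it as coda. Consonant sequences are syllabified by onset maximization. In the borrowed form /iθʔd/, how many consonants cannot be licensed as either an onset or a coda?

Under (C)(C)V(C), the unsyllabifiable consonants are /ʔ/, /d/ (at most one coda consonant is licensed; onsets may contain at most 2 consonants).

2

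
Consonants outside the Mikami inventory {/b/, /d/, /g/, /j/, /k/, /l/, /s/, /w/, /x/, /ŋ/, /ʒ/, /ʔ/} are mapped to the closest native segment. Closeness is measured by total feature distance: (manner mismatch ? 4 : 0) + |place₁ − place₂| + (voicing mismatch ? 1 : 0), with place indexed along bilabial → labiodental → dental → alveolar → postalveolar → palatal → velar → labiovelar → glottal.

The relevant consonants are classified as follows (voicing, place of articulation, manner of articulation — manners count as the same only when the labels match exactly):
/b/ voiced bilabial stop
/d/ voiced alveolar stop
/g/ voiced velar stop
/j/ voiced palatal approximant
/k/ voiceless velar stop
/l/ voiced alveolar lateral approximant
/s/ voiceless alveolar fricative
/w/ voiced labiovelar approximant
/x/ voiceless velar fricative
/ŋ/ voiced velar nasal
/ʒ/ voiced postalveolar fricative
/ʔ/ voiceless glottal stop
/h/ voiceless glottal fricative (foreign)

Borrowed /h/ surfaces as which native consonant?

x

/x/ is closest: same manner (fricative), place distance 2 (glottal→velar), same voicing; total 2. Next closest is /ʔ/ at distance 4.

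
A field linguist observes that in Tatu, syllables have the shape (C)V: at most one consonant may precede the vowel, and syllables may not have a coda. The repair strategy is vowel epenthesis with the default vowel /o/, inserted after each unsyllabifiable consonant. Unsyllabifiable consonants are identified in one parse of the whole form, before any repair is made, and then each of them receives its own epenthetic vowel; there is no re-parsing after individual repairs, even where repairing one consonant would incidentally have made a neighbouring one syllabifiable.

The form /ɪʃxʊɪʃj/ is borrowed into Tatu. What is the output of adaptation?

ɪʃoxʊɪʃojo

Syllabifying with onset maximization leaves /ʃ/, /ʃ/, /j/ stranded (no codas are permitted; onsets are limited to one consonant).
Inserting the epenthetic vowel yields /ʃ/ → /ʃo/, /ʃ/ → /ʃo/, /j/ → /jo/.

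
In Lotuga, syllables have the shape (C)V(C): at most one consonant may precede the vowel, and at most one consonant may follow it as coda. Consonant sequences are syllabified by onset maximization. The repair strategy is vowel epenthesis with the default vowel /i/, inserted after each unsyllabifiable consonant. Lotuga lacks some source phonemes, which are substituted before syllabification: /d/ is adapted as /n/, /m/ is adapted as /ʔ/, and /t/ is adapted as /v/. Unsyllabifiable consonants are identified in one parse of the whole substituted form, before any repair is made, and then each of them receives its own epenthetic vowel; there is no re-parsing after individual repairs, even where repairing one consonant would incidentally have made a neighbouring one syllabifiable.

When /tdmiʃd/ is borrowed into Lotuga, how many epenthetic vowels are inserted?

3

After substitution the input is /vnʔiʃn/.
The unsyllabifiable consonants are /v/, /n/, /n/; each receives one epenthetic vowel.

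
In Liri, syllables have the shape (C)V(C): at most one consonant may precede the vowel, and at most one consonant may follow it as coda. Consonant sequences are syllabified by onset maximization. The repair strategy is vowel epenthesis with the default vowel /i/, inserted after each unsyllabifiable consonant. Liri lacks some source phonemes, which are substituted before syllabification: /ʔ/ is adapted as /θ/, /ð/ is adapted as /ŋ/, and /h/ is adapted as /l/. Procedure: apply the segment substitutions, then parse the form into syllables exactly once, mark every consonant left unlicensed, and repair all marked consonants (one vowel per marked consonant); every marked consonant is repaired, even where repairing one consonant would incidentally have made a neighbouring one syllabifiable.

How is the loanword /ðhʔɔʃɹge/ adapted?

Substitution: /ð/ → /ŋ/, /h/ → /l/, /ʔ/ → /θ/, giving /ŋlθɔʃɹge/.
Syllabifying with onset maximization leaves /ŋ/, /l/, /ɹ/ stranded (at most one coda consonant is licensed; onsets are limited to one consonant).
Epenthesis after each stranded consonant: /ŋ/ → /ŋi/, /l/ → /li/, /ɹ/ → /ɹi/.

ŋiliθɔʃɹige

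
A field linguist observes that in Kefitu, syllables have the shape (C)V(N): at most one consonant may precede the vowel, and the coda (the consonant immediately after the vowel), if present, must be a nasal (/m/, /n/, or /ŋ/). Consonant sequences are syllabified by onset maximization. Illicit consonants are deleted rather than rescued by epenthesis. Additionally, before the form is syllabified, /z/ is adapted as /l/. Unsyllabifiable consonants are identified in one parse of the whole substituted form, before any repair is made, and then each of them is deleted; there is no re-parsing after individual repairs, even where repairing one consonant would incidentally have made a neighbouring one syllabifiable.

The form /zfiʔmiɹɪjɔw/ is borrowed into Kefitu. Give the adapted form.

Substitution: /z/ → /l/, giving /lfiʔmiɹɪjɔw/.
The consonants /l/, /ʔ/, /w/ cannot be parsed into a legal (C)V(N) syllable (only a nasal (/m/, /n/, or /ŋ/) is licensed in coda position; onsets are limited to one consonant).
Each unlicensed consonant is deleted: /l/, /ʔ/, /w/.

fimiɹɪjɔ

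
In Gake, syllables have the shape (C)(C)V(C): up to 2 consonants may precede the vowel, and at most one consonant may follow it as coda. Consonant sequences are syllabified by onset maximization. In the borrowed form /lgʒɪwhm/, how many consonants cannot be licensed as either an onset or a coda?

Syllabifying with onset maximization leaves /l/, /h/, /m/ stranded (at most one coda consonant is licensed; onsets may contain at most 2 consonants).

3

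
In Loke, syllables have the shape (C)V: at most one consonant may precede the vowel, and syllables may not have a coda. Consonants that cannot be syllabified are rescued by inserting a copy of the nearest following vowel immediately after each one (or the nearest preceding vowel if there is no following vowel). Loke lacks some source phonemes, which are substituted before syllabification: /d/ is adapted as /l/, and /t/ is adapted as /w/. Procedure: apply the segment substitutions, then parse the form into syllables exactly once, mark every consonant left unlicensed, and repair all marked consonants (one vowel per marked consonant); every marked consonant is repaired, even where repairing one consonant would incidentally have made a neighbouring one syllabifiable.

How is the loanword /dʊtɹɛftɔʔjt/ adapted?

lʊwɛɹɛfɔwɔʔɔjɔwɔ

Substitution: /d/ → /l/, /t/ → /w/, giving /lʊwɹɛfwɔʔjw/.
The consonants /w/, /f/, /ʔ/, /j/, /w/ cannot be parsed into a legal (C)V syllable (no codas are permitted; onsets are limited to one consonant).
Inserting the epenthetic vowel yields /w/ → /wɛ/, /f/ → /fɔ/, /ʔ/ → /ʔɔ/, /j/ → /jɔ/, /w/ → /wɔ/.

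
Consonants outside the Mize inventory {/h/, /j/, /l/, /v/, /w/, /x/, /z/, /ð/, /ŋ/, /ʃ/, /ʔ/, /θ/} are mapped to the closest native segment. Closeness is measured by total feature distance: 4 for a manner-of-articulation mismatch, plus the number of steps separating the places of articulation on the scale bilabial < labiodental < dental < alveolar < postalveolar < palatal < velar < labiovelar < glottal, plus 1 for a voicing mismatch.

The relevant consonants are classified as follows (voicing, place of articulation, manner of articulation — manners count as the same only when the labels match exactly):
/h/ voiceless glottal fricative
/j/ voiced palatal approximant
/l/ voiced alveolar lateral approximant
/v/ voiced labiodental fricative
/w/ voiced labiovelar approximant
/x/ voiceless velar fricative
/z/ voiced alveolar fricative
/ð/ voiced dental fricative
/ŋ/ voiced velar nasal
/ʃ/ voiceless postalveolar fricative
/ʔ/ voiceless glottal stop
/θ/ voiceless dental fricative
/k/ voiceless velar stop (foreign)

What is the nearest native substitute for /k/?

/ʔ/ is closest: same manner (stop), place distance 2 (velar→glottal), same voicing; total 2. Next closest is /x/ at distance 4.

ʔ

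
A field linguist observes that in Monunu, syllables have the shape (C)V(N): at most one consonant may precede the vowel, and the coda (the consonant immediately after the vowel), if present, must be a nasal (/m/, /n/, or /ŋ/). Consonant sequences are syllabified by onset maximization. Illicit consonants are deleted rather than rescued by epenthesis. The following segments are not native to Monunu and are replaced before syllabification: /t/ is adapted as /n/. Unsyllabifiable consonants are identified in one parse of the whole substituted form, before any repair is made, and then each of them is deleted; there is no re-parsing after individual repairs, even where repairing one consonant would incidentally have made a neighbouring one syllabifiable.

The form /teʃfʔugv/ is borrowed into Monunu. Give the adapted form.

Substitution: /t/ → /n/, giving /neʃfʔugv/.
Under (C)V(N), the unsyllabifiable consonants are /ʃ/, /f/, /g/, /v/ (only a nasal (/m/, /n/, or /ŋ/) is licensed in coda position; onsets are limited to one consonant).
Deleting the stranded consonants removes /ʃ/, /f/, /g/, /v/.

neʔu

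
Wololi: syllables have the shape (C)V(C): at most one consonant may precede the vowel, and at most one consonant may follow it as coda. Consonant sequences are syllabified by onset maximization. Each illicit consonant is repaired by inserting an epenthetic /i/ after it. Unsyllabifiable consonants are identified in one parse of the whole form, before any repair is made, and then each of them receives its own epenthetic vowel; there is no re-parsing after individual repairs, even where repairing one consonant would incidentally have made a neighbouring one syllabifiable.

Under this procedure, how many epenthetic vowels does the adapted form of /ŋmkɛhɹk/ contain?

The unsyllabifiable consonants are /ŋ/, /m/, /ɹ/, /k/; each receives one epenthetic vowel.

4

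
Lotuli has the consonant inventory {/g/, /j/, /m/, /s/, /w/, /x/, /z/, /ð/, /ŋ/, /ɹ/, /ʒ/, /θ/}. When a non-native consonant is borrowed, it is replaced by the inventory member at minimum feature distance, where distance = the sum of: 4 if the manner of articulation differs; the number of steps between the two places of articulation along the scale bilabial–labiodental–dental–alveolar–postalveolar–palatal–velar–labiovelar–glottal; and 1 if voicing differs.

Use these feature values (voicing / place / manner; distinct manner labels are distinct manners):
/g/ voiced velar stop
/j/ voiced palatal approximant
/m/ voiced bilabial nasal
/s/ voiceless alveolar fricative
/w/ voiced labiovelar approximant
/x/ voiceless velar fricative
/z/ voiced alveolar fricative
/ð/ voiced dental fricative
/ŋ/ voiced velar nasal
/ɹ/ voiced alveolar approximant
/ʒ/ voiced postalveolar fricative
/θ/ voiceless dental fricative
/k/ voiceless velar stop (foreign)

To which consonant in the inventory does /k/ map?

g

/g/ is closest: same manner (stop), place distance 0 (velar→velar), voicing differs (+1); total 1. Next closest is /x/ at distance 4.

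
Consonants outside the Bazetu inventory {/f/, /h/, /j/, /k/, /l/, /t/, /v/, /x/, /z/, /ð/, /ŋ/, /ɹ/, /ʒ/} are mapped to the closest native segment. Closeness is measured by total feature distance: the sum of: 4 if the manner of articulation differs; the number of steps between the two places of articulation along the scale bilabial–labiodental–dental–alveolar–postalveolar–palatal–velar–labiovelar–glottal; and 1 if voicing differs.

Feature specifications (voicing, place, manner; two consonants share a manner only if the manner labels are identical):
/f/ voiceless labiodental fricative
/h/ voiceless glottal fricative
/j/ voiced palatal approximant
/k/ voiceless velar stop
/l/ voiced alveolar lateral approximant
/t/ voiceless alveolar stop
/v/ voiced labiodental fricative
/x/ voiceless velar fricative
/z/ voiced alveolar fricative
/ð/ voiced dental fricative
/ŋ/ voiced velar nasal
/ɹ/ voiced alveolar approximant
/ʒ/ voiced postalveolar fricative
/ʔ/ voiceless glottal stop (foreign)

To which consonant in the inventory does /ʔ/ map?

k

/k/ is closest: same manner (stop), place distance 2 (glottal→velar), same voicing; total 2. Next closest is /h/ at distance 4.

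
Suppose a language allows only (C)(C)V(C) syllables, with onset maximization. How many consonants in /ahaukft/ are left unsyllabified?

2

The consonants /f/, /t/ cannot be parsed into a legal (C)(C)V(C) syllable (at most one coda consonant is licensed; onsets may contain at most 2 consonants).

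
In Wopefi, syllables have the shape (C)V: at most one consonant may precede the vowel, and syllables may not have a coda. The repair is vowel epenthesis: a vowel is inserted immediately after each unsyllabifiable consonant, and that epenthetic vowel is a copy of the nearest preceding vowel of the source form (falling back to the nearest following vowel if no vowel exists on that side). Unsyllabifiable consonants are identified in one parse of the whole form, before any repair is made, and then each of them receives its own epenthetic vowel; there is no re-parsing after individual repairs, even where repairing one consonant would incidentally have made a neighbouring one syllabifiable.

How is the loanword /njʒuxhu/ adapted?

nujuʒuxuhu

The consonants /n/, /j/, /x/ cannot be parsed into a legal (C)V syllable (no codas are permitted; onsets are limited to one consonant).
Epenthesis after each stranded consonant: /n/ → /nu/, /j/ → /ju/, /x/ → /xu/.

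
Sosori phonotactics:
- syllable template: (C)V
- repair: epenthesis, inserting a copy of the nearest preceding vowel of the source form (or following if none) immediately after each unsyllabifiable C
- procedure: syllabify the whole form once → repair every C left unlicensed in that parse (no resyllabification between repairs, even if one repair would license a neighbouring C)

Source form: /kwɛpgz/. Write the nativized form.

Under (C)V, the unsyllabifiable consonants are /k/, /p/, /g/, /z/ (no codas are permitted; onsets are limited to one consonant).
Inserting the epenthetic vowel yields /k/ → /kɛ/, /p/ → /pɛ/, /g/ → /gɛ/, /z/ → /zɛ/.

kɛwɛpɛgɛzɛ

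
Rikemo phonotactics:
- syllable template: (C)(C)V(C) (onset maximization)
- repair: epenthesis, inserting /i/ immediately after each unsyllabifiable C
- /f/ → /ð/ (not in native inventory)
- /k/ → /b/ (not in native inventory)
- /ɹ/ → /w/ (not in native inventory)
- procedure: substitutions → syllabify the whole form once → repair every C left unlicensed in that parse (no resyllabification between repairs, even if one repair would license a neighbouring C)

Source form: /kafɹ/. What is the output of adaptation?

baðwi

Substitution: /k/ → /b/, /f/ → /ð/, /ɹ/ → /w/, giving /baðw/.
Syllabifying with onset maximization leaves /w/ stranded (at most one coda consonant is licensed; onsets may contain at most 2 consonants).
Inserting the epenthetic vowel yields /w/ → /wi/.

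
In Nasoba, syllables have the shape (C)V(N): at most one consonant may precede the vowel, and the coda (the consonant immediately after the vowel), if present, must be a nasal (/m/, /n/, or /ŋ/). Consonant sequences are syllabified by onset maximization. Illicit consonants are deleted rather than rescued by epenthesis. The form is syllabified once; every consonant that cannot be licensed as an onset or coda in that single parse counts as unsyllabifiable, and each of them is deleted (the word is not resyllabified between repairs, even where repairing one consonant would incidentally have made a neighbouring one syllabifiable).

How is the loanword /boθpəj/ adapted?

bopə

Under (C)V(N), the unsyllabifiable consonants are /θ/, /j/ (only a nasal (/m/, /n/, or /ŋ/) is licensed in coda position; onsets are limited to one consonant).
Deleting the stranded consonants removes /θ/, /j/.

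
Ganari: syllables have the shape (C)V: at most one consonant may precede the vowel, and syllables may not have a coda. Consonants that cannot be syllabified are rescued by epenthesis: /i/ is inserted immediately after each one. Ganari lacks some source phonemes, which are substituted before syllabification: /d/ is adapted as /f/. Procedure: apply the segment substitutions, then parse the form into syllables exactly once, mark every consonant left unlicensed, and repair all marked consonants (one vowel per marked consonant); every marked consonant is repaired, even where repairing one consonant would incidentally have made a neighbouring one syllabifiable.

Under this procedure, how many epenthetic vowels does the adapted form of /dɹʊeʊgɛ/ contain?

After substitution the input is /fɹʊeʊgɛ/.
The unsyllabifiable consonants are /f/; each receives one epenthetic vowel.

1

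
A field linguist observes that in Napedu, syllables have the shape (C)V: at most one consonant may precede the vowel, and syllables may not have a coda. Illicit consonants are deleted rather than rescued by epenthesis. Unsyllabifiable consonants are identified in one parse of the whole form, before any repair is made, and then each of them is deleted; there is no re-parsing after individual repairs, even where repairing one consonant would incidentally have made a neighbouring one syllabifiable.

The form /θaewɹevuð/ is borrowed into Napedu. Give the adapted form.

θaeɹevu

Under (C)V, the unsyllabifiable consonants are /w/, /ð/ (no codas are permitted; onsets are limited to one consonant).
Deleting the stranded consonants removes /w/, /ð/.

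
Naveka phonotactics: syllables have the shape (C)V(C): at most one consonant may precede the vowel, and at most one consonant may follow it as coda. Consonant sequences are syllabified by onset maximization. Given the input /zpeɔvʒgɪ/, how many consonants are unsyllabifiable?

2

The consonants /z/, /ʒ/ cannot be parsed into a legal (C)V(C) syllable (at most one coda consonant is licensed; onsets are limited to one consonant).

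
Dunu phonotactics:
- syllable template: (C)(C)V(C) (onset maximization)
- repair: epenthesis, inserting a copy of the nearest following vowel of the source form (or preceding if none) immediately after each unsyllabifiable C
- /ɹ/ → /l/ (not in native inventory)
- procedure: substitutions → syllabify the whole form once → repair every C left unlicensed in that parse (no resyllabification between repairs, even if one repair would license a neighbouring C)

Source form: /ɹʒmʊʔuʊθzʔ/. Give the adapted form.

Substitution: /ɹ/ → /l/, giving /lʒmʊʔuʊθzʔ/.
Under (C)(C)V(C), the unsyllabifiable consonants are /l/, /z/, /ʔ/ (at most one coda consonant is licensed; onsets may contain at most 2 consonants).
Epenthesis after each stranded consonant: /l/ → /lʊ/, /z/ → /zʊ/, /ʔ/ → /ʔʊ/.

lʊʒmʊʔuʊθzʊʔʊ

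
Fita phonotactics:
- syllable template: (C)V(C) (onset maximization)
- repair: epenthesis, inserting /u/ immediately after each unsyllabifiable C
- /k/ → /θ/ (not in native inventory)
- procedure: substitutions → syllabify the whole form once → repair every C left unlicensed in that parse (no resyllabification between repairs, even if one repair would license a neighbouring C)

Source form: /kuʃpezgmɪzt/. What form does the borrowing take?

Substitution: /k/ → /θ/, giving /θuʃpezgmɪzt/.
Under (C)V(C), the unsyllabifiable consonants are /g/, /t/ (at most one coda consonant is licensed; onsets are limited to one consonant).
Each unlicensed consonant becomes the onset of a new syllable: /g/ → /gu/, /t/ → /tu/.

θuʃpezgumɪztu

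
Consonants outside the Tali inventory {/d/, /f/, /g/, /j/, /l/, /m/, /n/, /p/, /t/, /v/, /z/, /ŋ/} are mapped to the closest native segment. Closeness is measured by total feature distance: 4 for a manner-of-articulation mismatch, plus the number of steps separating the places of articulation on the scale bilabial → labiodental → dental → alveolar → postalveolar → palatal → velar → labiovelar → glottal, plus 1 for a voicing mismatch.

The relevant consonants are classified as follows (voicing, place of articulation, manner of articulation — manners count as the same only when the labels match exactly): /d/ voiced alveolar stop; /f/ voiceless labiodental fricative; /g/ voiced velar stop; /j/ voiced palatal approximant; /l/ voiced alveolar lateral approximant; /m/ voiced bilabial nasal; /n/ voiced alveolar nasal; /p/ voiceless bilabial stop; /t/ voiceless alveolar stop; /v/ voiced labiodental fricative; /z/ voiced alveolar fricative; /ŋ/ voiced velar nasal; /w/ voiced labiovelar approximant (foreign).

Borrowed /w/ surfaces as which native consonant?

j

/j/ is closest: same manner (approximant), place distance 2 (labiovelar→palatal), same voicing; total 2. Next closest is /g/ at distance 5.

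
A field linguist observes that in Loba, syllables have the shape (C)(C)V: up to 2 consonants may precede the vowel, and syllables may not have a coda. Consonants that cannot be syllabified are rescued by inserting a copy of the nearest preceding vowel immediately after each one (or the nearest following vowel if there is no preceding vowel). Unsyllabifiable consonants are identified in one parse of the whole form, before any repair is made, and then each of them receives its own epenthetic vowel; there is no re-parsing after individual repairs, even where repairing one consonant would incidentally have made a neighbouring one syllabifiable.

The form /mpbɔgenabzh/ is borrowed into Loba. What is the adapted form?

mɔpbɔgenabazaha

Under (C)(C)V, the unsyllabifiable consonants are /m/, /b/, /z/, /h/ (no codas are permitted; onsets may contain at most 2 consonants).
Epenthesis after each stranded consonant: /m/ → /mɔ/, /b/ → /ba/, /z/ → /za/, /h/ → /ha/.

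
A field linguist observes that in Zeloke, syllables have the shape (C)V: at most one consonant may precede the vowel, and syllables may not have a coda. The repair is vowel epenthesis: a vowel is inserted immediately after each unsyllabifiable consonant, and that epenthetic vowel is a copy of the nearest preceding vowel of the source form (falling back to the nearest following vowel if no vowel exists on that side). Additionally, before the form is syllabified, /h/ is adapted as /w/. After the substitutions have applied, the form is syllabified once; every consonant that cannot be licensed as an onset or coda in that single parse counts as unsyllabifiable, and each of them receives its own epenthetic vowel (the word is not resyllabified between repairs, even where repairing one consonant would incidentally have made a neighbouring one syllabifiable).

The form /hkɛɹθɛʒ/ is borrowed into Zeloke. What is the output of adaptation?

wɛkɛɹɛθɛʒɛ

Substitution: /h/ → /w/, giving /wkɛɹθɛʒ/.
Syllabifying with onset maximization leaves /w/, /ɹ/, /ʒ/ stranded (no codas are permitted; onsets are limited to one consonant).
Epenthesis after each stranded consonant: /w/ → /wɛ/, /ɹ/ → /ɹɛ/, /ʒ/ → /ʒɛ/.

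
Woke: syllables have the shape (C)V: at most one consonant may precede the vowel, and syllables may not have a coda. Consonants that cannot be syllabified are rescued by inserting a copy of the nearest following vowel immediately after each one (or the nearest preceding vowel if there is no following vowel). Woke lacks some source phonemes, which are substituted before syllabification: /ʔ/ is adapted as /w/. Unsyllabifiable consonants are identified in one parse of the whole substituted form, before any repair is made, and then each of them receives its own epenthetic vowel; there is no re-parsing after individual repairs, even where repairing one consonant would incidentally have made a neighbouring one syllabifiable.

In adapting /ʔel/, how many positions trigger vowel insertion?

1

After substitution the input is /wel/.
The unsyllabifiable consonants are /l/; each receives one epenthetic vowel.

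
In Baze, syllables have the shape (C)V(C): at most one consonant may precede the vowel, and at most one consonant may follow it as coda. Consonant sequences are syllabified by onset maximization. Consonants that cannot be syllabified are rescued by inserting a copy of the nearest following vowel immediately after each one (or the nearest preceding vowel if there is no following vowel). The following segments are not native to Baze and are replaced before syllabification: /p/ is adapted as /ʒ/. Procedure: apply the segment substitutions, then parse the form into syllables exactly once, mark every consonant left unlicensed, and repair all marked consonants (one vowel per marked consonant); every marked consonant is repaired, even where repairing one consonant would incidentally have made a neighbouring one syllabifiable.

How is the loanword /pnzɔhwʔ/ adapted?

ʒɔnɔzɔhwɔʔɔ

Substitution: /p/ → /ʒ/, giving /ʒnzɔhwʔ/.
Syllabifying with onset maximization leaves /ʒ/, /n/, /w/, /ʔ/ stranded (at most one coda consonant is licensed; onsets are limited to one consonant).
Each unlicensed consonant becomes the onset of a new syllable: /ʒ/ → /ʒɔ/, /n/ → /nɔ/, /w/ → /wɔ/, /ʔ/ → /ʔɔ/.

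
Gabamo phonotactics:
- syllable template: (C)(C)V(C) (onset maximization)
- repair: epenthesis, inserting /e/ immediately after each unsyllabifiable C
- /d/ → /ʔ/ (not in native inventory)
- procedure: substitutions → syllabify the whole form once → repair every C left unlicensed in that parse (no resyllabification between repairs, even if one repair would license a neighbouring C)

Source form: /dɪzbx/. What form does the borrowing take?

ʔɪzbexe

Substitution: /d/ → /ʔ/, giving /ʔɪzbx/.
Under (C)(C)V(C), the unsyllabifiable consonants are /b/, /x/ (at most one coda consonant is licensed; onsets may contain at most 2 consonants).
Epenthesis after each stranded consonant: /b/ → /be/, /x/ → /xe/.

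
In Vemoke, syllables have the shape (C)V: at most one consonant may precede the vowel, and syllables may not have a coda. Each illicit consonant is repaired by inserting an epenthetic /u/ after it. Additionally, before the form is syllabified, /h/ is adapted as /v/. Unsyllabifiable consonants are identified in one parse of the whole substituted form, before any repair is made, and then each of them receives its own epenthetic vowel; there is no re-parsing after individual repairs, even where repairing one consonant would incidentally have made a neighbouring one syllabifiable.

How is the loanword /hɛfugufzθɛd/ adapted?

vɛfugufuzuθɛdu

Substitution: /h/ → /v/, giving /vɛfugufzθɛd/.
The consonants /f/, /z/, /d/ cannot be parsed into a legal (C)V syllable (no codas are permitted; onsets are limited to one consonant).
Each unlicensed consonant becomes the onset of a new syllable: /f/ → /fu/, /z/ → /zu/, /d/ → /du/.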